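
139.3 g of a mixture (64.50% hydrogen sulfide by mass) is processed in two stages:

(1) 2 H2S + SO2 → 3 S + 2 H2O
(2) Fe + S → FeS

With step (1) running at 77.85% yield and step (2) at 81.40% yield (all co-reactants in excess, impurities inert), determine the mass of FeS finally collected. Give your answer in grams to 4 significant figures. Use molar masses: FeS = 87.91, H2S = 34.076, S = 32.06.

220.3 g

Pure H2S = 139.3 × 0.6450 = 89.849 g.
n(H2S) = 89.849 / 34.076 = 2.6367 mol.
Step 1 (H2S:S = 2:3): theoretical n(S) = 3.9551 mol; at 77.85% yield, n(S) = 3.0790 mol.
Step 2 (S:FeS = 1:1): theoretical n(FeS) = 3.0790 mol, so theoretical mass = 3.0790 × 87.91 = 270.68 g.
At 81.40% yield, actual mass of FeS = 270.68 × 0.8140 = 220.33 g.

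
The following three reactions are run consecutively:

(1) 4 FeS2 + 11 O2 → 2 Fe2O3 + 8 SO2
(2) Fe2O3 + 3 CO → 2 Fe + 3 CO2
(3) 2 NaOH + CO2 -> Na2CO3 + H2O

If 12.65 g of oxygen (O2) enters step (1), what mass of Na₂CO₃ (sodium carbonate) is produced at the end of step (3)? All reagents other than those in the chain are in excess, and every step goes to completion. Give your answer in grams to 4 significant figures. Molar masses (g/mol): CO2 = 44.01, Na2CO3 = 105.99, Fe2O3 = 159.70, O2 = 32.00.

22.85 g

n(O2) = 12.65 / 32.00 = 0.39531 mol.
Reaction (1): O2→Fe2O3 ratio 11:2 ⇒ n(Fe2O3) = 0.071875 mol.
Reaction (2): Fe2O3→CO2 ratio 1:3 ⇒ n(CO2) = 0.21563 mol.
Reaction (3): CO2→Na2CO3 ratio 1:1 ⇒ n(Na2CO3) = 0.21563 mol.
Mass of Na2CO3 = 0.21563 × 105.99 = 22.854 g.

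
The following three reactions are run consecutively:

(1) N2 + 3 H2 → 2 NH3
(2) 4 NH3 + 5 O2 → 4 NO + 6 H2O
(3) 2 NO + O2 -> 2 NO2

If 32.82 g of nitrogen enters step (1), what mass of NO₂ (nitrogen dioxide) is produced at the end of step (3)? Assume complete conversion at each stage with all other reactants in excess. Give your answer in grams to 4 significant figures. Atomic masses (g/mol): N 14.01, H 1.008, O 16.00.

107.8 g

M(N2) = 2(14.01) = 28.02 g/mol.
M(NO2) = 14.01 + 2(16.00) = 46.01 g/mol.
n(N2) = 32.82 / 28.02 = 1.1713 mol.
Reaction (1): N2→NH3 ratio 1:2 ⇒ n(NH3) = 2.3426 mol.
Reaction (2): NH3→NO ratio 4:4 ⇒ n(NO) = 2.3426 mol.
Reaction (3): NO→NO2 ratio 2:2 ⇒ n(NO2) = 2.3426 mol.
Mass of NO2 = 2.3426 × 46.01 = 107.78 g.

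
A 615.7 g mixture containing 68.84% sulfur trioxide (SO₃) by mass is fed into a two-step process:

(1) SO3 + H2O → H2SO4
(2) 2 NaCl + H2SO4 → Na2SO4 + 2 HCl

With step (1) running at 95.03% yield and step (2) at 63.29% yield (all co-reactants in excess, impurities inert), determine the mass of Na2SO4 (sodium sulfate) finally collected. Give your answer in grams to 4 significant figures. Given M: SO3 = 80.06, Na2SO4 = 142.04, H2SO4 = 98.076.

Pure SO3 = 615.7 × 0.6884 = 423.85 g.
n(SO3) = 423.85 / 80.06 = 5.2941 mol.
Step 1 (SO3:H2SO4 = 1:1): theoretical n(H2SO4) = 5.2941 mol; at 95.03% yield, n(H2SO4) = 5.0310 mol.
Step 2 (H2SO4:Na2SO4 = 1:1): theoretical n(Na2SO4) = 5.0310 mol, so theoretical mass = 5.0310 × 142.04 = 714.60 g.
At 63.29% yield, actual mass of Na2SO4 = 714.60 × 0.6329 = 452.27 g.

452.3 g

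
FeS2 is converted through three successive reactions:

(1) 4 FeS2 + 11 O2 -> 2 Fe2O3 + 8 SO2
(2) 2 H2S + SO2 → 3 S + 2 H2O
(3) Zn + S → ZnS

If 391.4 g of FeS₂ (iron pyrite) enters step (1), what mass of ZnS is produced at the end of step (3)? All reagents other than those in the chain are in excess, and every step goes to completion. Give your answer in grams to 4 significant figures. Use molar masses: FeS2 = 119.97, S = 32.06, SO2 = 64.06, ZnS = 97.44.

1907 g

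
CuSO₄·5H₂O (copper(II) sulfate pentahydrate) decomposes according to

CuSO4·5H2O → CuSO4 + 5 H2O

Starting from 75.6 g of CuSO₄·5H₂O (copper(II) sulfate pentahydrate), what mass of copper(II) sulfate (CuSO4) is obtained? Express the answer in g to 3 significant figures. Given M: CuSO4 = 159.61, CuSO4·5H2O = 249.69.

n(CuSO4·5H2O) = 75.60 g / 249.69 g/mol = 0.3028 mol.
From the equation the CuSO4·5H2O:CuSO4 mole ratio is 1:1, so n(CuSO4) = 0.3028 × 1/1 = 0.3028 mol.
Mass of CuSO4 = 0.3028 mol × 159.61 g/mol = 48.33 g.

48.3 g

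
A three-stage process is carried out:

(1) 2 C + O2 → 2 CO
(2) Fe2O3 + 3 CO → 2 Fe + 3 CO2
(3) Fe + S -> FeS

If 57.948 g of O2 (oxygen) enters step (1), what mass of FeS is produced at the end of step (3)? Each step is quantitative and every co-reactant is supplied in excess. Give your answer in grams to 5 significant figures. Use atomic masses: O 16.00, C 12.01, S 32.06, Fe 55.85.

M(O2) = 2(16.00) = 32.00 g/mol.
M(FeS) = 55.85 + 32.06 = 87.91 g/mol.
n(O2) = 57.948 / 32.00 = 1.81088 mol.
Reaction (1): O2→CO ratio 1:2 ⇒ n(CO) = 3.62175 mol.
Reaction (2): CO→Fe ratio 3:2 ⇒ n(Fe) = 2.41450 mol.
Reaction (3): Fe→FeS ratio 1:1 ⇒ n(FeS) = 2.41450 mol.
Mass of FeS = 2.41450 × 87.91 = 212.259 g.

212.26 g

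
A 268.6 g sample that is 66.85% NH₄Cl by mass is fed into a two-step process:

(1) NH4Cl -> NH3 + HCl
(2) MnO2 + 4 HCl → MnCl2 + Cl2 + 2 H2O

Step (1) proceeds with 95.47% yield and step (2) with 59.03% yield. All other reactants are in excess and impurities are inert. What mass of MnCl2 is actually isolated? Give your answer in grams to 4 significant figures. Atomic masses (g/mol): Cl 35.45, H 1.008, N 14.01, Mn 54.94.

59.51 g

Pure NH4Cl = 268.6 × 0.6685 = 179.56 g.
M(NH4Cl) = 14.01 + 4(1.008) + 35.45 = 53.492 g/mol.
M(MnCl2) = 54.94 + 2(35.45) = 125.84 g/mol.
n(NH4Cl) = 179.56 / 53.492 = 3.3567 mol.
Step 1 (NH4Cl:HCl = 1:1): theoretical n(HCl) = 3.3567 mol; at 95.47% yield, n(HCl) = 3.2047 mol.
Step 2 (HCl:MnCl2 = 4:1): theoretical n(MnCl2) = 0.80117 mol, so theoretical mass = 0.80117 × 125.84 = 100.82 g.
At 59.03% yield, actual mass of MnCl2 = 100.82 × 0.5903 = 59.514 g.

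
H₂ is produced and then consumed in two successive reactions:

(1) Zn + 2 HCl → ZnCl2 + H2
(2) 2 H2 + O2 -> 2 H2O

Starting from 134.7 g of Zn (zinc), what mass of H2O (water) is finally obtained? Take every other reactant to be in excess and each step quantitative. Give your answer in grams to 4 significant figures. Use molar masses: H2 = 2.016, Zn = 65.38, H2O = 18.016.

37.12 g

n(Zn) = 134.70 / 65.38 = 2.0603 mol.
Step 1 gives a 1:1 ratio of Zn to H2, so n(H2) = 2.0603 mol.
In step 2 the H2:H2O ratio is 2:2, so n(H2O) = 2.0603 mol.
Mass of H2O = 2.0603 × 18.016 = 37.118 g.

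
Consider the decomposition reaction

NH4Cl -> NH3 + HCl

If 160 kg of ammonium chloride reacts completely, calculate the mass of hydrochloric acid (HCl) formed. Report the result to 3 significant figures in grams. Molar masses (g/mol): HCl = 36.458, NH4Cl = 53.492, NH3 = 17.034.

109000 g

Convert: 160 kg = 160000 g.
n(NH4Cl) = 160000 g / 53.492 g/mol = 2991 mol.
From the equation the NH4Cl:HCl mole ratio is 1:1, so n(HCl) = 2991 × 1/1 = 2991 mol.
Mass of HCl = 2991 mol × 36.458 g/mol = 109000 g.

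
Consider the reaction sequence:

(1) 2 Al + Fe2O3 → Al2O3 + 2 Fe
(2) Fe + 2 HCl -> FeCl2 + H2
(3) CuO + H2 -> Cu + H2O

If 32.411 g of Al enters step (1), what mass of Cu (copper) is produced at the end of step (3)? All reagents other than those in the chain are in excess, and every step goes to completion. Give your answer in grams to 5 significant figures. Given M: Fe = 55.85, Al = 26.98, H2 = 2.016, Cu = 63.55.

n(Al) = 32.411 / 26.98 = 1.20130 mol.
Reaction (1): Al→Fe ratio 2:2 ⇒ n(Fe) = 1.20130 mol.
Reaction (2): Fe→H2 ratio 1:1 ⇒ n(H2) = 1.20130 mol.
Reaction (3): H2→Cu ratio 1:1 ⇒ n(Cu) = 1.20130 mol.
Mass of Cu = 1.20130 × 63.55 = 76.3424 g.

76.342 g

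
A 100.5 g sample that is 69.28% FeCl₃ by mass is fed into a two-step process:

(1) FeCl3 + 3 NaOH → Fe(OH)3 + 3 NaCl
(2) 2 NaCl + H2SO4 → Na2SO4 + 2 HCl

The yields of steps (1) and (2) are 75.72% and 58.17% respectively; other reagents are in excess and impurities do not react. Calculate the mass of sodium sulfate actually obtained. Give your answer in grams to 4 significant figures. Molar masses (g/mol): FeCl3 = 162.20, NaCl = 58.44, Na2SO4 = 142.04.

Pure FeCl3 = 100.5 × 0.6928 = 69.626 g.
n(FeCl3) = 69.626 / 162.20 = 0.42926 mol.
Step 1 (FeCl3:NaCl = 1:3): theoretical n(NaCl) = 1.2878 mol; at 75.72% yield, n(NaCl) = 0.97511 mol.
Step 2 (NaCl:Na2SO4 = 2:1): theoretical n(Na2SO4) = 0.48756 mol, so theoretical mass = 0.48756 × 142.04 = 69.253 g.
At 58.17% yield, actual mass of Na2SO4 = 69.253 × 0.5817 = 40.284 g.

40.28 g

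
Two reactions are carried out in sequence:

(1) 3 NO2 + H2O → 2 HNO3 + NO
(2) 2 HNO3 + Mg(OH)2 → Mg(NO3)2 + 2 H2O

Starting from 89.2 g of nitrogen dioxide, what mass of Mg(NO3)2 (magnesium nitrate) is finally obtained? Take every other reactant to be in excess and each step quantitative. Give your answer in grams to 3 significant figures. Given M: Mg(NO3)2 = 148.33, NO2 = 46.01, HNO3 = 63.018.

n(NO2) = 89.20 / 46.01 = 1.939 mol.
Step 1 gives a 3:2 ratio of NO2 to HNO3, so n(HNO3) = 1.292 mol.
In step 2 the HNO3:Mg(NO3)2 ratio is 2:1, so n(Mg(NO3)2) = 0.6462 mol.
Mass of Mg(NO3)2 = 0.6462 × 148.33 = 95.86 g.

95.9 g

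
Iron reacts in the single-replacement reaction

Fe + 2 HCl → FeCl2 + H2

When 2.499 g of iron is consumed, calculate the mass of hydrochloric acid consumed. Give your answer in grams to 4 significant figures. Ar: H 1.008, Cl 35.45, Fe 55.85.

M(Fe) = 55.85 g/mol.
M(HCl) = 1.008 + 35.45 = 36.458 g/mol.
n(Fe) = 2.4990 g / 55.85 g/mol = 0.044745 mol.
From the equation the Fe:HCl mole ratio is 1:2, so n(HCl) = 0.044745 × 2/1 = 0.089490 mol.
Mass of HCl = 0.089490 mol × 36.458 g/mol = 3.2626 g.

3.263 g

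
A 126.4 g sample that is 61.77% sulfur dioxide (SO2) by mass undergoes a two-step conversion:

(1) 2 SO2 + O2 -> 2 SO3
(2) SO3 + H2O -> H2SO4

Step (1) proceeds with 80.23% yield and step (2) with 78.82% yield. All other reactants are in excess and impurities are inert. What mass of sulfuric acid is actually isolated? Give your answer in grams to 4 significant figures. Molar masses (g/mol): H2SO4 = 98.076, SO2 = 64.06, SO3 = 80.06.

75.59 g

Pure SO2 = 126.4 × 0.6177 = 78.077 g.
n(SO2) = 78.077 / 64.06 = 1.2188 mol.
Step 1 (SO2:SO3 = 2:2): theoretical n(SO3) = 1.2188 mol; at 80.23% yield, n(SO3) = 0.97786 mol.
Step 2 (SO3:H2SO4 = 1:1): theoretical n(H2SO4) = 0.97786 mol, so theoretical mass = 0.97786 × 98.076 = 95.904 g.
At 78.82% yield, actual mass of H2SO4 = 95.904 × 0.7882 = 75.592 g.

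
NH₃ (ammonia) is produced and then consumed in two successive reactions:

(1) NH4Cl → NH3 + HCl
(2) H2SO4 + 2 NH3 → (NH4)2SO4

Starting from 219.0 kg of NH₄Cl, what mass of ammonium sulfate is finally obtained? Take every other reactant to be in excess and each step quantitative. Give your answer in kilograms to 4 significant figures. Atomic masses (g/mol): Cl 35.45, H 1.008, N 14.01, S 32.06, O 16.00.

270.5 kg

M(NH4Cl) = 14.01 + 4(1.008) + 35.45 = 53.492 g/mol.
M((NH4)2SO4) = 2(14.01) + 8(1.008) + 32.06 + 4(16.00) = 132.144 g/mol.
219.0 kg = 219000 g.
n(NH4Cl) = 219000 / 53.492 = 4094.1 mol.
Step 1 gives a 1:1 ratio of NH4Cl to NH3, so n(NH3) = 4094.1 mol.
In step 2 the NH3:(NH4)2SO4 ratio is 2:1, so n((NH4)2SO4) = 2047.0 mol.
Mass of (NH4)2SO4 = 2047.0 × 132.144 = 270500 g = 270.5 kg.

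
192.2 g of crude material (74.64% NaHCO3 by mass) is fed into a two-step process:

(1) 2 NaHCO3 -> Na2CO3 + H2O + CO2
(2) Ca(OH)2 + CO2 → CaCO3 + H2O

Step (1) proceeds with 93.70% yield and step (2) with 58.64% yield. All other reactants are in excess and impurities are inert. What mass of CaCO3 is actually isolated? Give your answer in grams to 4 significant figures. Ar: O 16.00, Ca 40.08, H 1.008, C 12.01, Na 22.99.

46.96 g

Pure NaHCO3 = 192.2 × 0.7464 = 143.46 g.
M(NaHCO3) = 22.99 + 1.008 + 12.01 + 3(16.00) = 84.008 g/mol.
M(CaCO3) = 40.08 + 12.01 + 3(16.00) = 100.09 g/mol.
n(NaHCO3) = 143.46 / 84.008 = 1.7077 mol.
Step 1 (NaHCO3:CO2 = 2:1): theoretical n(CO2) = 0.85384 mol; at 93.70% yield, n(CO2) = 0.80004 mol.
Step 2 (CO2:CaCO3 = 1:1): theoretical n(CaCO3) = 0.80004 mol, so theoretical mass = 0.80004 × 100.09 = 80.076 g.
At 58.64% yield, actual mass of CaCO3 = 80.076 × 0.5864 = 46.957 g.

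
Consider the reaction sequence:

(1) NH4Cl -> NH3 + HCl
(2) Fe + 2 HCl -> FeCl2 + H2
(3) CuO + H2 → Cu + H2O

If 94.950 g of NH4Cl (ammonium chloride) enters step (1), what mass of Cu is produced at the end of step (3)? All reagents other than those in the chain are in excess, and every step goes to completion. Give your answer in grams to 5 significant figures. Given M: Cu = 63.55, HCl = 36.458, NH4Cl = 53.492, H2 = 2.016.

56.402 g

n(NH4Cl) = 94.950 / 53.492 = 1.77503 mol.
Reaction (1): NH4Cl→HCl ratio 1:1 ⇒ n(HCl) = 1.77503 mol.
Reaction (2): HCl→H2 ratio 2:1 ⇒ n(H2) = 0.887516 mol.
Reaction (3): H2→Cu ratio 1:1 ⇒ n(Cu) = 0.887516 mol.
Mass of Cu = 0.887516 × 63.55 = 56.4016 g.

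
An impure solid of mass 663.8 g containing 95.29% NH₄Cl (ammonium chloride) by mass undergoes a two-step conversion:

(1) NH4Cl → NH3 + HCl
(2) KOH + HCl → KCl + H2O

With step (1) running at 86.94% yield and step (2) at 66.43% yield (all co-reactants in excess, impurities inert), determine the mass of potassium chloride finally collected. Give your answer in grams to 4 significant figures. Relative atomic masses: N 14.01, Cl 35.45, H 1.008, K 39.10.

Pure NH4Cl = 663.8 × 0.9529 = 632.54 g.
M(NH4Cl) = 14.01 + 4(1.008) + 35.45 = 53.492 g/mol.
M(KCl) = 39.10 + 35.45 = 74.55 g/mol.
n(NH4Cl) = 632.54 / 53.492 = 11.825 mol.
Step 1 (NH4Cl:HCl = 1:1): theoretical n(HCl) = 11.825 mol; at 86.94% yield, n(HCl) = 10.281 mol.
Step 2 (HCl:KCl = 1:1): theoretical n(KCl) = 10.281 mol, so theoretical mass = 10.281 × 74.55 = 766.41 g.
At 66.43% yield, actual mass of KCl = 766.41 × 0.6643 = 509.13 g.

509.1 g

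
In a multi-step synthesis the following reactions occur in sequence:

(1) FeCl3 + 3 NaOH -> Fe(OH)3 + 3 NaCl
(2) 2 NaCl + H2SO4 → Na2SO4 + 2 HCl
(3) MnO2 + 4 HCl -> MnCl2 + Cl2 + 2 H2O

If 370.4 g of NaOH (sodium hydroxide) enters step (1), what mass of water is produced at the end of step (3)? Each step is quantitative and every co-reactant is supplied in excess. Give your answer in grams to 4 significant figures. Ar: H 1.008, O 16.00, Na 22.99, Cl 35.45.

M(NaOH) = 22.99 + 16.00 + 1.008 = 39.998 g/mol.
M(H2O) = 2(1.008) + 16.00 = 18.016 g/mol.
n(NaOH) = 370.4 / 39.998 = 9.2605 mol.
Reaction (1): NaOH→NaCl ratio 3:3 ⇒ n(NaCl) = 9.2605 mol.
Reaction (2): NaCl→HCl ratio 2:2 ⇒ n(HCl) = 9.2605 mol.
Reaction (3): HCl→H2O ratio 4:2 ⇒ n(H2O) = 4.6302 mol.
Mass of H2O = 4.6302 × 18.016 = 83.418 g.

83.42 g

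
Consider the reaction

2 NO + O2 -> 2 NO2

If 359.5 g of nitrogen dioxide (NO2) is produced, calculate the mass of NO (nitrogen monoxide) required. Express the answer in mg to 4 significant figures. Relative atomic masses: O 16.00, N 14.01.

M(NO2) = 14.01 + 2(16.00) = 46.01 g/mol.
M(NO) = 14.01 + 16.00 = 30.01 g/mol.
n(NO2) = 359.50 g / 46.01 g/mol = 7.8135 mol.
From the equation the NO2:NO mole ratio is 2:2, so n(NO) = 7.8135 × 2/2 = 7.8135 mol.
Mass of NO = 7.8135 mol × 30.01 g/mol = 234.48 g.
Converting to mg: 234.48 g = 234500 mg.

234500 mg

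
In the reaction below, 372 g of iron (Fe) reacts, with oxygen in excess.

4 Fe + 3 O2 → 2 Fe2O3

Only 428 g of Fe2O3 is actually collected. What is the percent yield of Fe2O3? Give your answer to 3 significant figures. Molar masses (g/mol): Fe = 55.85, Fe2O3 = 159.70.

n(Fe) = 372.0 g / 55.85 g/mol = 6.661 mol.
From the equation the Fe:Fe2O3 mole ratio is 4:2, so n(Fe2O3) = 6.661 × 2/4 = 3.330 mol.
Mass of Fe2O3 = 3.330 mol × 159.70 g/mol = 531.9 g.
This is the theoretical yield. Percent yield = 428 g / 531.9 g × 100% = 80.47%.

80.5 %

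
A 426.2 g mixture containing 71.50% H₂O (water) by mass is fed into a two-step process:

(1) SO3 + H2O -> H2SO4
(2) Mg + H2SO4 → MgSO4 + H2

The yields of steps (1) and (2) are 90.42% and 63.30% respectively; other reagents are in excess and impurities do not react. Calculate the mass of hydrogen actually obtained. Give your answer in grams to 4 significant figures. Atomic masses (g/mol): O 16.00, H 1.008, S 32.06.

Pure H2O = 426.2 × 0.7150 = 304.73 g.
M(H2O) = 2(1.008) + 16.00 = 18.016 g/mol.
M(H2) = 2(1.008) = 2.016 g/mol.
n(H2O) = 304.73 / 18.016 = 16.915 mol.
Step 1 (H2O:H2SO4 = 1:1): theoretical n(H2SO4) = 16.915 mol; at 90.42% yield, n(H2SO4) = 15.294 mol.
Step 2 (H2SO4:H2 = 1:1): theoretical n(H2) = 15.294 mol, so theoretical mass = 15.294 × 2.016 = 30.833 g.
At 63.30% yield, actual mass of H2 = 30.833 × 0.6330 = 19.517 g.

19.52 g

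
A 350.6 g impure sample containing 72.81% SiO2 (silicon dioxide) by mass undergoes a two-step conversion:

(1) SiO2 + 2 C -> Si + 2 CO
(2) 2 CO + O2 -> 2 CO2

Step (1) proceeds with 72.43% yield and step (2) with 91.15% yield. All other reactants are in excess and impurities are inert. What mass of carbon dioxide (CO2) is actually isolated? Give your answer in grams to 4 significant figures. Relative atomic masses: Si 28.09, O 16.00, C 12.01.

Pure SiO2 = 350.6 × 0.7281 = 255.27 g.
M(SiO2) = 28.09 + 2(16.00) = 60.09 g/mol.
M(CO2) = 12.01 + 2(16.00) = 44.01 g/mol.
n(SiO2) = 255.27 / 60.09 = 4.2482 mol.
Step 1 (SiO2:CO = 1:2): theoretical n(CO) = 8.4963 mol; at 72.43% yield, n(CO) = 6.1539 mol.
Step 2 (CO:CO2 = 2:2): theoretical n(CO2) = 6.1539 mol, so theoretical mass = 6.1539 × 44.01 = 270.83 g.
At 91.15% yield, actual mass of CO2 = 270.83 × 0.9115 = 246.86 g.

246.9 g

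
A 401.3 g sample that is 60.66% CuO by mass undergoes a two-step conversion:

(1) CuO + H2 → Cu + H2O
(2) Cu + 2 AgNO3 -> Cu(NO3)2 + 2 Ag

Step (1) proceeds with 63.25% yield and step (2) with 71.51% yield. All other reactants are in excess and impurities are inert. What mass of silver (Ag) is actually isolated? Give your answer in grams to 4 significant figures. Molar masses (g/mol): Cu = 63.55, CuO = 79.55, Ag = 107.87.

298.6 g

Pure CuO = 401.3 × 0.6066 = 243.43 g.
n(CuO) = 243.43 / 79.55 = 3.0601 mol.
Step 1 (CuO:Cu = 1:1): theoretical n(Cu) = 3.0601 mol; at 63.25% yield, n(Cu) = 1.9355 mol.
Step 2 (Cu:Ag = 1:2): theoretical n(Ag) = 3.8710 mol, so theoretical mass = 3.8710 × 107.87 = 417.56 g.
At 71.51% yield, actual mass of Ag = 417.56 × 0.7151 = 298.60 g.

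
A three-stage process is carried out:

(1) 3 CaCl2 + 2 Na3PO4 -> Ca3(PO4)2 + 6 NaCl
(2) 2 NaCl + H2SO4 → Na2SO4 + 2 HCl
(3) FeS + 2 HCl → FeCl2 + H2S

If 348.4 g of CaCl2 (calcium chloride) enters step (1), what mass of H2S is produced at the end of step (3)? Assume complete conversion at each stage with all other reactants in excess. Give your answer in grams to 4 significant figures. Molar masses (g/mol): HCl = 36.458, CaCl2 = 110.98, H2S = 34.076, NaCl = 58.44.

107.0 g

n(CaCl2) = 348.4 / 110.98 = 3.1393 mol.
Reaction (1): CaCl2→NaCl ratio 3:6 ⇒ n(NaCl) = 6.2786 mol.
Reaction (2): NaCl→HCl ratio 2:2 ⇒ n(HCl) = 6.2786 mol.
Reaction (3): HCl→H2S ratio 2:1 ⇒ n(H2S) = 3.1393 mol.
Mass of H2S = 3.1393 × 34.076 = 106.97 g.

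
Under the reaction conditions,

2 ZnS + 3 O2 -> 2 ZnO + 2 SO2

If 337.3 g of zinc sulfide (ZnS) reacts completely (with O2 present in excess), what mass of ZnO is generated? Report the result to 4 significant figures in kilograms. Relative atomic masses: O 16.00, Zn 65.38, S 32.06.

M(ZnS) = 65.38 + 32.06 = 97.44 g/mol.
M(ZnO) = 65.38 + 16.00 = 81.38 g/mol.
n(ZnS) = 337.30 g / 97.44 g/mol = 3.4616 mol.
From the equation the ZnS:ZnO mole ratio is 2:2, so n(ZnO) = 3.4616 × 2/2 = 3.4616 mol.
Mass of ZnO = 3.4616 mol × 81.38 g/mol = 281.71 g.
Converting to kg: 281.71 g = 0.2817 kg.

0.2817 kg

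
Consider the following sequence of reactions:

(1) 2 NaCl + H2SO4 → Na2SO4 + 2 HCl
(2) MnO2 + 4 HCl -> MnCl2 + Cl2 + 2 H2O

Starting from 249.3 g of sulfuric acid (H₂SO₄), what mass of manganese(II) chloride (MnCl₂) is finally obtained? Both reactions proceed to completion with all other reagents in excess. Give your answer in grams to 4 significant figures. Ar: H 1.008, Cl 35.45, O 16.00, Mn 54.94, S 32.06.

M(H2SO4) = 2(1.008) + 32.06 + 4(16.00) = 98.076 g/mol.
M(MnCl2) = 54.94 + 2(35.45) = 125.84 g/mol.
n(H2SO4) = 249.30 / 98.076 = 2.5419 mol.
Step 1 gives a 1:2 ratio of H2SO4 to HCl, so n(HCl) = 5.0838 mol.
In step 2 the HCl:MnCl2 ratio is 4:1, so n(MnCl2) = 1.2710 mol.
Mass of MnCl2 = 1.2710 × 125.84 = 159.94 g.

159.9 g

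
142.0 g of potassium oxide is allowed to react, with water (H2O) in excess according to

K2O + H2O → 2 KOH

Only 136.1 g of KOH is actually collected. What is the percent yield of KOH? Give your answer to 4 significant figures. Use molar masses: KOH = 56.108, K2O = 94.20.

80.46 %

n(K2O) = 142.00 g / 94.20 g/mol = 1.5074 mol.
From the equation the K2O:KOH mole ratio is 1:2, so n(KOH) = 1.5074 × 2/1 = 3.0149 mol.
Mass of KOH = 3.0149 mol × 56.108 g/mol = 169.16 g.
This is the theoretical yield. Percent yield = 136.1 g / 169.16 g × 100% = 80.457%.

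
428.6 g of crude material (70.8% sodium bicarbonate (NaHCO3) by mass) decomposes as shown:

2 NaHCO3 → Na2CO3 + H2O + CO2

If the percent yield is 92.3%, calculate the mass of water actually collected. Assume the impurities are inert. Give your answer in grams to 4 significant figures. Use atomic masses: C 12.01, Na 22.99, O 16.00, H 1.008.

30.03 g

Pure NaHCO3 available = 428.6 g × 0.708 = 303.45 g.
M(NaHCO3) = 22.99 + 1.008 + 12.01 + 3(16.00) = 84.008 g/mol.
M(H2O) = 2(1.008) + 16.00 = 18.016 g/mol.
n(NaHCO3) = 303.45 g / 84.008 g/mol = 3.6121 mol.
From the equation the NaHCO3:H2O mole ratio is 2:1, so n(H2O) = 3.6121 × 1/2 = 1.8061 mol.
Mass of H2O = 1.8061 mol × 18.016 g/mol = 32.538 g.
Actual mass collected = 32.538 g × 0.923 = 30.033 g.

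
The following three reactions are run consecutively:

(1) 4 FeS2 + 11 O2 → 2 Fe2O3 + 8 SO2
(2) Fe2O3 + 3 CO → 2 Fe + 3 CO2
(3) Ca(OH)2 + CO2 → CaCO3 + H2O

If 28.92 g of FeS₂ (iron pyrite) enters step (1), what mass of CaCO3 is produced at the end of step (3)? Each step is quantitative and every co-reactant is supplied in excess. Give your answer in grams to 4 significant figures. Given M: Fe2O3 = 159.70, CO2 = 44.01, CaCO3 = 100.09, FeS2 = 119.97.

36.19 g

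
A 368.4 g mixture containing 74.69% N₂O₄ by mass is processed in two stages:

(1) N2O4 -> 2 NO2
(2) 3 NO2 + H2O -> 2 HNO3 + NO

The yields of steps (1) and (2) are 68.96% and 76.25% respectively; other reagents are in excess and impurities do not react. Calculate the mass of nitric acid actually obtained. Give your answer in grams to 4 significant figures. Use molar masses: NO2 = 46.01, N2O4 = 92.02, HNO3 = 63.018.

Pure N2O4 = 368.4 × 0.7469 = 275.16 g.
n(N2O4) = 275.16 / 92.02 = 2.9902 mol.
Step 1 (N2O4:NO2 = 1:2): theoretical n(NO2) = 5.9804 mol; at 68.96% yield, n(NO2) = 4.1241 mol.
Step 2 (NO2:HNO3 = 3:2): theoretical n(HNO3) = 2.7494 mol, so theoretical mass = 2.7494 × 63.018 = 173.26 g.
At 76.25% yield, actual mass of HNO3 = 173.26 × 0.7625 = 132.11 g.

132.1 g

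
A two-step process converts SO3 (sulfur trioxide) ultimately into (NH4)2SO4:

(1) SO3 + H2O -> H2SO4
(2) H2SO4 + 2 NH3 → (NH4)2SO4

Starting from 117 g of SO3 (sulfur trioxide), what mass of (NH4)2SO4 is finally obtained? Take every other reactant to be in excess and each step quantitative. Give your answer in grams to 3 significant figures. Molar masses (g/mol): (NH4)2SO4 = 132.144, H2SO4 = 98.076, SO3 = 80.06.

n(SO3) = 117.0 / 80.06 = 1.461 mol.
Step 1 gives a 1:1 ratio of SO3 to H2SO4, so n(H2SO4) = 1.461 mol.
In step 2 the H2SO4:(NH4)2SO4 ratio is 1:1, so n((NH4)2SO4) = 1.461 mol.
Mass of (NH4)2SO4 = 1.461 × 132.144 = 193.1 g.

193 g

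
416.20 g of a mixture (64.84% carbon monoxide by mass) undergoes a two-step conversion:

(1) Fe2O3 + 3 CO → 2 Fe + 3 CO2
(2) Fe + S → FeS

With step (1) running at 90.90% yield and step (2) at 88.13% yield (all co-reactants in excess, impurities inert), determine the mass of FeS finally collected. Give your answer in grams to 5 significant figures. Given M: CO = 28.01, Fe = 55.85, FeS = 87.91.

Pure CO = 416.20 × 0.6484 = 269.864 g.
n(CO) = 269.864 / 28.01 = 9.63456 mol.
Step 1 (CO:Fe = 3:2): theoretical n(Fe) = 6.42304 mol; at 90.90% yield, n(Fe) = 5.83854 mol.
Step 2 (Fe:FeS = 1:1): theoretical n(FeS) = 5.83854 mol, so theoretical mass = 5.83854 × 87.91 = 513.266 g.
At 88.13% yield, actual mass of FeS = 513.266 × 0.8813 = 452.342 g.

452.34 g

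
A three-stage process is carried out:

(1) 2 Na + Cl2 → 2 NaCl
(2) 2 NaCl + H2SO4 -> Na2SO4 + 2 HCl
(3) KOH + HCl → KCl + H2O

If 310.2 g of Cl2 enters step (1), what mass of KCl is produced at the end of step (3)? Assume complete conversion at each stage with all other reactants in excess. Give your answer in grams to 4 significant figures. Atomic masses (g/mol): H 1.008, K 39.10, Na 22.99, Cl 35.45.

652.3 g

M(Cl2) = 2(35.45) = 70.90 g/mol.
M(KCl) = 39.10 + 35.45 = 74.55 g/mol.
n(Cl2) = 310.2 / 70.90 = 4.3752 mol.
Reaction (1): Cl2→NaCl ratio 1:2 ⇒ n(NaCl) = 8.7504 mol.
Reaction (2): NaCl→HCl ratio 2:2 ⇒ n(HCl) = 8.7504 mol.
Reaction (3): HCl→KCl ratio 1:1 ⇒ n(KCl) = 8.7504 mol.
Mass of KCl = 8.7504 × 74.55 = 652.34 g.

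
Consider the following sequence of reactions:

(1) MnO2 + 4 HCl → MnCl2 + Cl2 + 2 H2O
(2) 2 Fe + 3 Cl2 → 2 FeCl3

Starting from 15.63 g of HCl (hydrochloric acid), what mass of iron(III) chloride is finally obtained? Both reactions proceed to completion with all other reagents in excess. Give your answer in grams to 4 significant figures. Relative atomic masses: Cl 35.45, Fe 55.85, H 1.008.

M(HCl) = 1.008 + 35.45 = 36.458 g/mol.
M(FeCl3) = 55.85 + 3(35.45) = 162.20 g/mol.
n(HCl) = 15.630 / 36.458 = 0.42871 mol.
Step 1 gives a 4:1 ratio of HCl to Cl2, so n(Cl2) = 0.10718 mol.
In step 2 the Cl2:FeCl3 ratio is 3:2, so n(FeCl3) = 0.071452 mol.
Mass of FeCl3 = 0.071452 × 162.20 = 11.590 g.

11.59 g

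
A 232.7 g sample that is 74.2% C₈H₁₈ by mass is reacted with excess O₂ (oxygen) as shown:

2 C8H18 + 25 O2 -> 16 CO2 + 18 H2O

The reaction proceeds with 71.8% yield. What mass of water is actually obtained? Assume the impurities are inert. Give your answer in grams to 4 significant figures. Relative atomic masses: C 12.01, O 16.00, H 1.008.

Pure C8H18 available = 232.7 g × 0.742 = 172.66 g.
M(C8H18) = 8(12.01) + 18(1.008) = 114.224 g/mol.
M(H2O) = 2(1.008) + 16.00 = 18.016 g/mol.
n(C8H18) = 172.66 g / 114.224 g/mol = 1.5116 mol.
From the equation the C8H18:H2O mole ratio is 2:18, so n(H2O) = 1.5116 × 18/2 = 13.605 mol.
Mass of H2O = 13.605 mol × 18.016 g/mol = 245.10 g.
Actual mass collected = 245.10 g × 0.718 = 175.98 g.

176.0 g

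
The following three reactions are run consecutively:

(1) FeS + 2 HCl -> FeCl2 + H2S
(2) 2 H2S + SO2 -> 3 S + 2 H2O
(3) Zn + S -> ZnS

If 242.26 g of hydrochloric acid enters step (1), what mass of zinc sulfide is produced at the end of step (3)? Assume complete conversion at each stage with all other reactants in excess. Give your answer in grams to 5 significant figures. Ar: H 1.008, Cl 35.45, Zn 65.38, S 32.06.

M(HCl) = 1.008 + 35.45 = 36.458 g/mol.
M(ZnS) = 65.38 + 32.06 = 97.44 g/mol.
n(HCl) = 242.26 / 36.458 = 6.64491 mol.
Reaction (1): HCl→H2S ratio 2:1 ⇒ n(H2S) = 3.32245 mol.
Reaction (2): H2S→S ratio 2:3 ⇒ n(S) = 4.98368 mol.
Reaction (3): S→ZnS ratio 1:1 ⇒ n(ZnS) = 4.98368 mol.
Mass of ZnS = 4.98368 × 97.44 = 485.610 g.

485.61 g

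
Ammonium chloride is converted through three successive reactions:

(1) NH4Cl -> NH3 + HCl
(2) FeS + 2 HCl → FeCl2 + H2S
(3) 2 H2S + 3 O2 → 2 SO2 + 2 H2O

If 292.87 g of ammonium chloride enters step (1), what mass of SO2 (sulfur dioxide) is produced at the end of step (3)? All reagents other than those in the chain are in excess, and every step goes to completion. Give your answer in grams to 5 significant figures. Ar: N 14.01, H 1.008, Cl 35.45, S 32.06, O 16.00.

175.37 g

M(NH4Cl) = 14.01 + 4(1.008) + 35.45 = 53.492 g/mol.
M(SO2) = 32.06 + 2(16.00) = 64.06 g/mol.
n(NH4Cl) = 292.87 / 53.492 = 5.47502 mol.
Reaction (1): NH4Cl→HCl ratio 1:1 ⇒ n(HCl) = 5.47502 mol.
Reaction (2): HCl→H2S ratio 2:1 ⇒ n(H2S) = 2.73751 mol.
Reaction (3): H2S→SO2 ratio 2:2 ⇒ n(SO2) = 2.73751 mol.
Mass of SO2 = 2.73751 × 64.06 = 175.365 g.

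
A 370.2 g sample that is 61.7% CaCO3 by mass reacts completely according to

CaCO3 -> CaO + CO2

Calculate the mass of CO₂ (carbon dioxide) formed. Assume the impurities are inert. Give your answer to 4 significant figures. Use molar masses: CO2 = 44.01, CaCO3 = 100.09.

100.4 g

Mass of pure CaCO3 = 370.2 g × 0.617 = 228.41 g.
n(CaCO3) = 228.41 g / 100.09 g/mol = 2.2821 mol.
From the equation the CaCO3:CO2 mole ratio is 1:1, so n(CO2) = 2.2821 × 1/1 = 2.2821 mol.
Mass of CO2 = 2.2821 mol × 44.01 g/mol = 100.43 g.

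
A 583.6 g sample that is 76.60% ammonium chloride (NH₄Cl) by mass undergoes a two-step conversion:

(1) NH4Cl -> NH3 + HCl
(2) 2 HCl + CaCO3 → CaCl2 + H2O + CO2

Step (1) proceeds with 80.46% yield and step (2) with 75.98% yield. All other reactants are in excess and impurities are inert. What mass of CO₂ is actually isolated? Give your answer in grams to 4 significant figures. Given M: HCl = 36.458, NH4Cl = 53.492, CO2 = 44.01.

112.4 g

Pure NH4Cl = 583.6 × 0.7660 = 447.04 g.
n(NH4Cl) = 447.04 / 53.492 = 8.3571 mol.
Step 1 (NH4Cl:HCl = 1:1): theoretical n(HCl) = 8.3571 mol; at 80.46% yield, n(HCl) = 6.7241 mol.
Step 2 (HCl:CO2 = 2:1): theoretical n(CO2) = 3.3621 mol, so theoretical mass = 3.3621 × 44.01 = 147.96 g.
At 75.98% yield, actual mass of CO2 = 147.96 × 0.7598 = 112.42 g.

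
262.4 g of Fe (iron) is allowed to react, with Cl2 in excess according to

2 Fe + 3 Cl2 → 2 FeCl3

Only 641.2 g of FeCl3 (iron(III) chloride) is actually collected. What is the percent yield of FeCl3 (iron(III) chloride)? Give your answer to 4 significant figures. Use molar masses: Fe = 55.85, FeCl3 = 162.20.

84.14 %

n(Fe) = 262.40 g / 55.85 g/mol = 4.6983 mol.
From the equation the Fe:FeCl3 mole ratio is 2:2, so n(FeCl3) = 4.6983 × 2/2 = 4.6983 mol.
Mass of FeCl3 = 4.6983 mol × 162.20 g/mol = 762.06 g.
This is the theoretical yield. Percent yield = 641.2 g / 762.06 g × 100% = 84.140%.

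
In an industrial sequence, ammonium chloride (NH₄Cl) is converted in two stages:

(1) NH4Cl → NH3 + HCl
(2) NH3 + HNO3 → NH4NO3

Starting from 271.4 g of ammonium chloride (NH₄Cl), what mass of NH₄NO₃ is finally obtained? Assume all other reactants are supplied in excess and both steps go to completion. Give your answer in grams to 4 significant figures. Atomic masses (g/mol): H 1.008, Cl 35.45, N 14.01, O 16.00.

406.2 g

M(NH4Cl) = 14.01 + 4(1.008) + 35.45 = 53.492 g/mol.
M(NH4NO3) = 2(14.01) + 4(1.008) + 3(16.00) = 80.052 g/mol.
n(NH4Cl) = 271.40 / 53.492 = 5.0737 mol.
Step 1 gives a 1:1 ratio of NH4Cl to NH3, so n(NH3) = 5.0737 mol.
In step 2 the NH3:NH4NO3 ratio is 1:1, so n(NH4NO3) = 5.0737 mol.
Mass of NH4NO3 = 5.0737 × 80.052 = 406.16 g.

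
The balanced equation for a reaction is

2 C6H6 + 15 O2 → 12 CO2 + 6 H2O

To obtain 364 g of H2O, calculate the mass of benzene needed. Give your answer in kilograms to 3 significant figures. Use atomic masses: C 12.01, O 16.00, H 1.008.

0.526 kg

M(H2O) = 2(1.008) + 16.00 = 18.016 g/mol.
M(C6H6) = 6(12.01) + 6(1.008) = 78.108 g/mol.
n(H2O) = 364.0 g / 18.016 g/mol = 20.20 mol.
From the equation the H2O:C6H6 mole ratio is 6:2, so n(C6H6) = 20.20 × 2/6 = 6.735 mol.
Mass of C6H6 = 6.735 mol × 78.108 g/mol = 526.0 g.
Converting to kg: 526.0 g = 0.526 kg.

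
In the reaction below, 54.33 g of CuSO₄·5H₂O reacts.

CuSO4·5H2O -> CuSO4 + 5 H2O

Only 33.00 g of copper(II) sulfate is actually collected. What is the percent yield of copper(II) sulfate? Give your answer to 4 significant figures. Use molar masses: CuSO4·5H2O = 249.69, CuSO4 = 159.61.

n(CuSO4·5H2O) = 54.330 g / 249.69 g/mol = 0.21759 mol.
From the equation the CuSO4·5H2O:CuSO4 mole ratio is 1:1, so n(CuSO4) = 0.21759 × 1/1 = 0.21759 mol.
Mass of CuSO4 = 0.21759 mol × 159.61 g/mol = 34.730 g.
This is the theoretical yield. Percent yield = 33.00 g / 34.730 g × 100% = 95.020%.

95.02 %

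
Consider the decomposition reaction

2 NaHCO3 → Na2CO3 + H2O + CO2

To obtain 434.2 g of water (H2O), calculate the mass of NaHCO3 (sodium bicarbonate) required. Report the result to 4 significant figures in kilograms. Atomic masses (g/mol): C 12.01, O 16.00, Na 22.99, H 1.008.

M(H2O) = 2(1.008) + 16.00 = 18.016 g/mol.
M(NaHCO3) = 22.99 + 1.008 + 12.01 + 3(16.00) = 84.008 g/mol.
n(H2O) = 434.20 g / 18.016 g/mol = 24.101 mol.
From the equation the H2O:NaHCO3 mole ratio is 1:2, so n(NaHCO3) = 24.101 × 2/1 = 48.202 mol.
Mass of NaHCO3 = 48.202 mol × 84.008 g/mol = 4049.3 g.
Converting to kg: 4049.3 g = 4.049 kg.

4.049 kg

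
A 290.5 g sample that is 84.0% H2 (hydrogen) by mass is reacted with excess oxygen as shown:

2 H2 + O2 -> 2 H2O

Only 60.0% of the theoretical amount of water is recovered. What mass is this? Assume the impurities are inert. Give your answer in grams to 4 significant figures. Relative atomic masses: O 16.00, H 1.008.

Pure H2 available = 290.5 g × 0.840 = 244.02 g.
M(H2) = 2(1.008) = 2.016 g/mol.
M(H2O) = 2(1.008) + 16.00 = 18.016 g/mol.
n(H2) = 244.02 g / 2.016 g/mol = 121.04 mol.
From the equation the H2:H2O mole ratio is 2:2, so n(H2O) = 121.04 × 2/2 = 121.04 mol.
Mass of H2O = 121.04 mol × 18.016 g/mol = 2180.7 g.
Actual mass collected = 2180.7 g × 0.600 = 1308.4 g.

1308 g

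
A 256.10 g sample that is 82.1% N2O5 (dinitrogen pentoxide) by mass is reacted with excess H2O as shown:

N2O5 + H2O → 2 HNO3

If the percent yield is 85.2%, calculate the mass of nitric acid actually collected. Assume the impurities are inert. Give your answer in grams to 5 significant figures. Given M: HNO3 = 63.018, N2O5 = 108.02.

Pure N2O5 available = 256.10 g × 0.821 = 210.258 g.
n(N2O5) = 210.258 g / 108.02 g/mol = 1.94647 mol.
From the equation the N2O5:HNO3 mole ratio is 1:2, so n(HNO3) = 1.94647 × 2/1 = 3.89295 mol.
Mass of HNO3 = 3.89295 mol × 63.018 g/mol = 245.326 g.
Actual mass collected = 245.326 g × 0.852 = 209.018 g.

209.02 g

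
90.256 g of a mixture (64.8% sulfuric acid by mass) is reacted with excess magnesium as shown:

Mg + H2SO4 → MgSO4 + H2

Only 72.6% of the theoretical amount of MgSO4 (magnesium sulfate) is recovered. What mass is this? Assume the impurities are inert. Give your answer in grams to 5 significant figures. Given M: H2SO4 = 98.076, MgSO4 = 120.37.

Pure H2SO4 available = 90.256 g × 0.648 = 58.4859 g.
n(H2SO4) = 58.4859 g / 98.076 g/mol = 0.596332 mol.
From the equation the H2SO4:MgSO4 mole ratio is 1:1, so n(MgSO4) = 0.596332 × 1/1 = 0.596332 mol.
Mass of MgSO4 = 0.596332 mol × 120.37 g/mol = 71.7805 g.
Actual mass collected = 71.7805 g × 0.726 = 52.1127 g.

52.113 g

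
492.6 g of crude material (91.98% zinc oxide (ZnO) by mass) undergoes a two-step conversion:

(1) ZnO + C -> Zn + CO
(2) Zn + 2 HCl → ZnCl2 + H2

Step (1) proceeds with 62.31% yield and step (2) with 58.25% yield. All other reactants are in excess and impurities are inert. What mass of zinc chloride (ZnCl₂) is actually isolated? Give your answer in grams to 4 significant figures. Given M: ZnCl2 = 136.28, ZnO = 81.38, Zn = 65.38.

275.4 g

Pure ZnO = 492.6 × 0.9198 = 453.09 g.
n(ZnO) = 453.09 / 81.38 = 5.5676 mol.
Step 1 (ZnO:Zn = 1:1): theoretical n(Zn) = 5.5676 mol; at 62.31% yield, n(Zn) = 3.4692 mol.
Step 2 (Zn:ZnCl2 = 1:1): theoretical n(ZnCl2) = 3.4692 mol, so theoretical mass = 3.4692 × 136.28 = 472.78 g.
At 58.25% yield, actual mass of ZnCl2 = 472.78 × 0.5825 = 275.39 g.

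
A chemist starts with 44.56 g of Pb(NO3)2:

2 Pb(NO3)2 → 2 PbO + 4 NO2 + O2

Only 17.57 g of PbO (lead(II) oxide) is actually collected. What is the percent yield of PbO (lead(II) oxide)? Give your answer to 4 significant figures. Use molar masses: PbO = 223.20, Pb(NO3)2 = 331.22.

n(Pb(NO3)2) = 44.560 g / 331.22 g/mol = 0.13453 mol.
From the equation the Pb(NO3)2:PbO mole ratio is 2:2, so n(PbO) = 0.13453 × 2/2 = 0.13453 mol.
Mass of PbO = 0.13453 mol × 223.20 g/mol = 30.028 g.
This is the theoretical yield. Percent yield = 17.57 g / 30.028 g × 100% = 58.513%.

58.51 %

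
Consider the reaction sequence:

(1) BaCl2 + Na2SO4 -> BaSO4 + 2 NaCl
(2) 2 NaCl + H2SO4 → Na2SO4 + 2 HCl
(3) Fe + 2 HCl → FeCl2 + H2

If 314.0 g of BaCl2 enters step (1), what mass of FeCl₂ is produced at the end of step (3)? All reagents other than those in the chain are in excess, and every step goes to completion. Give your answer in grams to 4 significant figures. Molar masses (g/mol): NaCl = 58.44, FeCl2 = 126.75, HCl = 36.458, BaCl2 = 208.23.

191.1 g

n(BaCl2) = 314.0 / 208.23 = 1.5079 mol.
Reaction (1): BaCl2→NaCl ratio 1:2 ⇒ n(NaCl) = 3.0159 mol.
Reaction (2): NaCl→HCl ratio 2:2 ⇒ n(HCl) = 3.0159 mol.
Reaction (3): HCl→FeCl2 ratio 2:1 ⇒ n(FeCl2) = 1.5079 mol.
Mass of FeCl2 = 1.5079 × 126.75 = 191.13 g.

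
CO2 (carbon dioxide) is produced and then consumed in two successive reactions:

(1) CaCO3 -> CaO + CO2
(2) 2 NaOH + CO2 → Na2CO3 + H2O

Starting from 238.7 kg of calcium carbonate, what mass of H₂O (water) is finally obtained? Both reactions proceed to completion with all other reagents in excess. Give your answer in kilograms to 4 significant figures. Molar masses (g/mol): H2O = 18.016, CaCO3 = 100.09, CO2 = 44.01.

42.97 kg

238.7 kg = 238700 g.
n(CaCO3) = 238700 / 100.09 = 2384.9 mol.
Step 1 gives a 1:1 ratio of CaCO3 to CO2, so n(CO2) = 2384.9 mol.
In step 2 the CO2:H2O ratio is 1:1, so n(H2O) = 2384.9 mol.
Mass of H2O = 2384.9 × 18.016 = 42966 g = 42.97 kg.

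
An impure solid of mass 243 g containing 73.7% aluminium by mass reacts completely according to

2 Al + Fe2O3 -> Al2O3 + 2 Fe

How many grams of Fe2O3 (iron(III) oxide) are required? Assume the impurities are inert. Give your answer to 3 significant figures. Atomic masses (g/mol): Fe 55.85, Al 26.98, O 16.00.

530 g

Mass of pure Al = 243 g × 0.737 = 179.1 g.
M(Al) = 26.98 g/mol.
M(Fe2O3) = 2(55.85) + 3(16.00) = 159.70 g/mol.
n(Al) = 179.1 g / 26.98 g/mol = 6.638 mol.
From the equation the Al:Fe2O3 mole ratio is 2:1, so n(Fe2O3) = 6.638 × 1/2 = 3.319 mol.
Mass of Fe2O3 = 3.319 mol × 159.70 g/mol = 530.0 g.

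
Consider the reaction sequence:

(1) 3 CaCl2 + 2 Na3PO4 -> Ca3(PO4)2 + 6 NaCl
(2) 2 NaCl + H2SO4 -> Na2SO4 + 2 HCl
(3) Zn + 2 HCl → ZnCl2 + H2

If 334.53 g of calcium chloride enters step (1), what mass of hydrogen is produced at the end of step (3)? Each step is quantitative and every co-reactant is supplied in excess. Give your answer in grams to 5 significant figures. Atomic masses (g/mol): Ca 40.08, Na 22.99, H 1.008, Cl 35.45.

6.0769 g

M(CaCl2) = 40.08 + 2(35.45) = 110.98 g/mol.
M(H2) = 2(1.008) = 2.016 g/mol.
n(CaCl2) = 334.53 / 110.98 = 3.01433 mol.
Reaction (1): CaCl2→NaCl ratio 3:6 ⇒ n(NaCl) = 6.02865 mol.
Reaction (2): NaCl→HCl ratio 2:2 ⇒ n(HCl) = 6.02865 mol.
Reaction (3): HCl→H2 ratio 2:1 ⇒ n(H2) = 3.01433 mol.
Mass of H2 = 3.01433 × 2.016 = 6.07688 g.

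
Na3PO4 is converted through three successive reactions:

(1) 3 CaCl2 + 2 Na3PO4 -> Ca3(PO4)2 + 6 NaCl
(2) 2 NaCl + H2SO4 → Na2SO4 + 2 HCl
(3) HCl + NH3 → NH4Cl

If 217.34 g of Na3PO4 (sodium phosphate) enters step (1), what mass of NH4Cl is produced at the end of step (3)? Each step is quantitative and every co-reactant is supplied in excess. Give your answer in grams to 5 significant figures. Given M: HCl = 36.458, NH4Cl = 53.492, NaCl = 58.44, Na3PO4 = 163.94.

n(Na3PO4) = 217.34 / 163.94 = 1.32573 mol.
Reaction (1): Na3PO4→NaCl ratio 2:6 ⇒ n(NaCl) = 3.97719 mol.
Reaction (2): NaCl→HCl ratio 2:2 ⇒ n(HCl) = 3.97719 mol.
Reaction (3): HCl→NH4Cl ratio 1:1 ⇒ n(NH4Cl) = 3.97719 mol.
Mass of NH4Cl = 3.97719 × 53.492 = 212.748 g.

212.75 g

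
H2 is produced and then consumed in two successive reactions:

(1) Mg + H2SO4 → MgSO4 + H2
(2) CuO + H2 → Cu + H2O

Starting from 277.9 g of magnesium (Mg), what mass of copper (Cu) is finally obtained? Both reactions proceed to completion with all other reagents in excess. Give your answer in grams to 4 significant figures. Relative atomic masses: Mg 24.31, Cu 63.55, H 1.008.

726.5 g

M(Mg) = 24.31 g/mol.
M(Cu) = 63.55 g/mol.
n(Mg) = 277.90 / 24.31 = 11.432 mol.
Step 1 gives a 1:1 ratio of Mg to H2, so n(H2) = 11.432 mol.
In step 2 the H2:Cu ratio is 1:1, so n(Cu) = 11.432 mol.
Mass of Cu = 11.432 × 63.55 = 726.47 g.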